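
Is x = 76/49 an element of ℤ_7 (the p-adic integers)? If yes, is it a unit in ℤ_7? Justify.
x ∉ ℤ_7 (v_7(x) = -2 < 0)

ℤ_7 = {x ∈ ℚ_7 : v_7(x) ≥ 0} and ℤ_7^× = {x ∈ ℤ_7 : v_7(x) = 0}. Here v_7(76/49) = v_7(num) − v_7(den) = -2; compare against these criteria.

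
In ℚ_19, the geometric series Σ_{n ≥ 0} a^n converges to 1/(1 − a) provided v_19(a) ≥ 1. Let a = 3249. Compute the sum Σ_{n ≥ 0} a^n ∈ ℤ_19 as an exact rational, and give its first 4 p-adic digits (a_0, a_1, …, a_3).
Σ a^n = 1/(1 − a) = -1/3248;  first 4 digits = (1, 0, 9, 0)

v_19(a) = 2 ≥ 1, so the series converges in ℤ_19 to 1/(1 − a) = 1/(1 − 3249) = -1/3248. Expand this rational in ℤ_19: compute digits iteratively via d_i = x_i mod 19, x_{i+1} = (x_i − d_i)/19. The first 4 digits are (1, 0, 9, 0).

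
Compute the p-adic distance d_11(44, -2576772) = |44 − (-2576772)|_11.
d_11(44, -2576772) = 1/161051

Step 1 — x − y = 44 − (-2576772) = 2576816. Step 2 — v_11(2576816) = 5 (factor: 2576816 = (11^5 · 16); the sign does not affect v_p). Step 3 — |x − y|_11 = 11^{-5} = 1/161051.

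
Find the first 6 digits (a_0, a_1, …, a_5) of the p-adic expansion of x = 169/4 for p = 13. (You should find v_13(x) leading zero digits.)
(a_0, …, a_5) = (0, 0, 10, 9, 9, 9)

v_13(169/4) = 2, so a_0 = ... = a_1 = 0. Factor out: x = 13^2 · u with u = 1/4 a unit in ℤ_13. Expand u iteratively via a_{v+i} = u_i mod 13, u_{i+1} = (u_i − a_{v+i})/13:
  u_0 = 1/4;  a_2 = 10;  u_1 = (u_0 − 10)/13 = -3/4
  u_1 = -3/4;  a_3 = 9;  u_2 = (u_1 − 9)/13 = -3/4
  u_2 = -3/4;  a_4 = 9;  u_3 = (u_2 − 9)/13 = -3/4
  u_3 = -3/4;  a_5 = 9;  u_4 = (u_3 − 9)/13 = -3/4
Digits: (0, 0, 10, 9, 9, 9).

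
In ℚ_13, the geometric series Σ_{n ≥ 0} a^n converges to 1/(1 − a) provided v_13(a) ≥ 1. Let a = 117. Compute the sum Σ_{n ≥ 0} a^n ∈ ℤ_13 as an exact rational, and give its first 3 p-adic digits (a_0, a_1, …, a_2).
Σ a^n = 1/(1 − a) = -1/116;  first 3 digits = (1, 9, 3)

v_13(a) = 1 ≥ 1, so the series converges in ℤ_13 to 1/(1 − a) = 1/(1 − 117) = -1/116. Expand this rational in ℤ_13: compute digits iteratively via d_i = x_i mod 13, x_{i+1} = (x_i − d_i)/13. The first 3 digits are (1, 9, 3).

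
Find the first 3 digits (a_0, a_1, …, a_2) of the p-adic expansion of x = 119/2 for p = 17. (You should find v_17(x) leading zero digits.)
(a_0, …, a_2) = (0, 12, 8)

v_17(119/2) = 1, so a_0 = ... = a_0 = 0. Factor out: x = 17^1 · u with u = 7/2 a unit in ℤ_17. Expand u iteratively via a_{v+i} = u_i mod 17, u_{i+1} = (u_i − a_{v+i})/17:
  u_0 = 7/2;  a_1 = 12;  u_1 = (u_0 − 12)/17 = -1/2
  u_1 = -1/2;  a_2 = 8;  u_2 = (u_1 − 8)/17 = -1/2
Digits: (0, 12, 8).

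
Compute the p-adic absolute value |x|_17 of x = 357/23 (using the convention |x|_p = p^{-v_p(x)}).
|357/23|_17 = 1/17

Step 1 — compute v_17(x) by factoring powers of 17 out of the numerator and denominator: v_17(357/23) = 1. Step 2 — apply |x|_p = p^{-v_p(x)} = 17^{-1} = 1/17.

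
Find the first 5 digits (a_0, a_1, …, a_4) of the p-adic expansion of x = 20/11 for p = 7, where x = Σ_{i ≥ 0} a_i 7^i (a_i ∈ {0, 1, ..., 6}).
(a_0, …, a_4) = (5, 4, 0, 5, 5)

v_7(20/11) = 0 (numerator and denominator both coprime to 7), so x ∈ ℤ_7^×. Compute digits iteratively via a_i = x_i mod 7, x_{i+1} = (x_i − a_i)/7, with x_0 = x:
  x_0 = 20/11;  a_0 = 5;  x_1 = (x_0 − 5)/7 = -5/11
  x_1 = -5/11;  a_1 = 4;  x_2 = (x_1 − 4)/7 = -7/11
  x_2 = -7/11;  a_2 = 0;  x_3 = (x_2 − 0)/7 = -1/11
  x_3 = -1/11;  a_3 = 5;  x_4 = (x_3 − 5)/7 = -8/11
  x_4 = -8/11;  a_4 = 5;  x_5 = (x_4 − 5)/7 = -9/11
Digits: (5, 4, 0, 5, 5).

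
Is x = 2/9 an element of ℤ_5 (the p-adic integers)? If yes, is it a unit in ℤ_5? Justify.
x ∈ ℤ_5^× (unit); v_5(x) = 0

ℤ_5 = {x ∈ ℚ_5 : v_5(x) ≥ 0} and ℤ_5^× = {x ∈ ℤ_5 : v_5(x) = 0}. Here v_5(2/9) = v_5(num) − v_5(den) = 0; compare against these criteria.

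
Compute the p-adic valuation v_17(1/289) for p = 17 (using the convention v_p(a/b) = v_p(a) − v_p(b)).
v_17(1/289) = -2

Factor powers of 17 from the numerator and denominator of the reduced fraction: 1 = 17^0 · 1 and 289 = 17^2 · 1. Apply v_p(a/b) = v_p(a) − v_p(b): v_17(1/289) = 0 − 2 = -2.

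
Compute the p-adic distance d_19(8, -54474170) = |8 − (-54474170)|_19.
d_19(8, -54474170) = 1/2476099

Step 1 — x − y = 8 − (-54474170) = 54474178. Step 2 — v_19(54474178) = 5 (factor: 54474178 = (19^5 · 22); the sign does not affect v_p). Step 3 — |x − y|_19 = 19^{-5} = 1/2476099.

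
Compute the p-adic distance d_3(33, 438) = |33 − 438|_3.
d_3(33, 438) = 1/81

Step 1 — x − y = 33 − 438 = -405. Step 2 — v_3(-405) = 4 (factor: -405 = −(3^4 · 5); the sign does not affect v_p). Step 3 — |x − y|_3 = 3^{-4} = 1/81.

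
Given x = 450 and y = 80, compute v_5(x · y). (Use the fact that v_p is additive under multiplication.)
v_5(36000) = 3

v_p(x) = 2 (factor: 450 = 5^2 · 18); v_p(y) = 1 (factor: 80 = 5^1 · 16). Additivity: v_p(xy) = v_p(x) + v_p(y) = 2 + 1 = 3. (Direct check: xy = 36000 = 5^3 · (288).)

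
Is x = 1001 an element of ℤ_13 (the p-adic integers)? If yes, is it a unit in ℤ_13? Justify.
x ∈ ℤ_13 but not a unit; v_13(x) = 1 > 0

ℤ_13 = {x ∈ ℚ_13 : v_13(x) ≥ 0} and ℤ_13^× = {x ∈ ℤ_13 : v_13(x) = 0}. Here v_13(1001) = v_13(num) − v_13(den) = 1; compare against these criteria.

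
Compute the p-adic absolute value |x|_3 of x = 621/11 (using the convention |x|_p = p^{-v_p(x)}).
|621/11|_3 = 1/27

Step 1 — compute v_3(x) by factoring powers of 3 out of the numerator and denominator: v_3(621/11) = 3. Step 2 — apply |x|_p = p^{-v_p(x)} = 3^{-3} = 1/27.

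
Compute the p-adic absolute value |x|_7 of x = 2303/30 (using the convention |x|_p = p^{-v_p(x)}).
|2303/30|_7 = 1/49

Step 1 — compute v_7(x) by factoring powers of 7 out of the numerator and denominator: v_7(2303/30) = 2. Step 2 — apply |x|_p = p^{-v_p(x)} = 7^{-2} = 1/49.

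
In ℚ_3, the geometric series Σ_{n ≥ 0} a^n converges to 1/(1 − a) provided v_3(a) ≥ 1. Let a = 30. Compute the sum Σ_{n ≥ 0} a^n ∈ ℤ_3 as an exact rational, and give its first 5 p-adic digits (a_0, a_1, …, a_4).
Σ a^n = 1/(1 − a) = -1/29;  first 5 digits = (1, 1, 1, 2, 0)

v_3(a) = 1 ≥ 1, so the series converges in ℤ_3 to 1/(1 − a) = 1/(1 − 30) = -1/29. Expand this rational in ℤ_3: compute digits iteratively via d_i = x_i mod 3, x_{i+1} = (x_i − d_i)/3. The first 5 digits are (1, 1, 1, 2, 0).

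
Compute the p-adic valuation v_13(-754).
v_13(-754) = 1

v_13(n) is the largest exponent k such that 13^k divides n. Factor out: -754 = -13^1 · 58. (Sign doesn't affect v_p.) So v_13(-754) = 1.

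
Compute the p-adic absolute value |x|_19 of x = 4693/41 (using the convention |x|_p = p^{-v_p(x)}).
|4693/41|_19 = 1/361

Step 1 — compute v_19(x) by factoring powers of 19 out of the numerator and denominator: v_19(4693/41) = 2. Step 2 — apply |x|_p = p^{-v_p(x)} = 19^{-2} = 1/361.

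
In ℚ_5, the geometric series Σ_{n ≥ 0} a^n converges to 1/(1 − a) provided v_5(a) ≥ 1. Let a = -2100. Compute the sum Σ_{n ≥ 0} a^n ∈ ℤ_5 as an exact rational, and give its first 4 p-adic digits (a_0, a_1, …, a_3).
Σ a^n = 1/(1 − a) = 1/2101;  first 4 digits = (1, 0, 1, 3)

v_5(a) = 2 ≥ 1, so the series converges in ℤ_5 to 1/(1 − a) = 1/(1 − (-2100)) = 1/2101. Expand this rational in ℤ_5: compute digits iteratively via d_i = x_i mod 5, x_{i+1} = (x_i − d_i)/5. The first 4 digits are (1, 0, 1, 3).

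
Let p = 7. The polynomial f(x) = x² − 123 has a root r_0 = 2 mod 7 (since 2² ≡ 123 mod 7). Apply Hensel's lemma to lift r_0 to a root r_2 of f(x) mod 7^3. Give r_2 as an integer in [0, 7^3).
r_2 = 191 (mod 343)

Hensel's recurrence: r_{i+1} = r_i − f(r_i)·(f′(r_i))^{-1} mod 7^{i+2}, with f′(x) = 2x. Iterate:
  r_0 = 2 (mod 7)
  r_1 = 44 (mod 49)
  r_2 = 191 (mod 343)
Final: r_2 = 191, and one checks f(r_2) ≡ 0 mod 7^3.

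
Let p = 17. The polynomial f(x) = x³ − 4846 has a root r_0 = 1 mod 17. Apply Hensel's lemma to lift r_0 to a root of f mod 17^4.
r_3 = 41498 (mod 83521)

Hensel: r_{i+1} = r_i − f(r_i)/f′(r_i) mod 17^{i+2}, where f′(x) = 3x². Iterate:
  r_0 = 1 (mod 17)
  r_1 = 171 (mod 289)
  r_2 = 2194 (mod 4913)
  r_3 = 41498 (mod 83521)
Final: r = 41498 with f(r) ≡ 0 mod 17^4.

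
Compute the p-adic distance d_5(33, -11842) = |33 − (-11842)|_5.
d_5(33, -11842) = 1/625

Step 1 — x − y = 33 − (-11842) = 11875. Step 2 — v_5(11875) = 4 (factor: 11875 = (5^4 · 19); the sign does not affect v_p). Step 3 — |x − y|_5 = 5^{-4} = 1/625.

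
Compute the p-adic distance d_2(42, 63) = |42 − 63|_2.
d_2(42, 63) = 1

Step 1 — x − y = 42 − 63 = -21. Step 2 — v_2(-21) = 0 (factor: -21 = −(2^0 · 21); the sign does not affect v_p). Step 3 — |x − y|_2 = 2^{0} = 1.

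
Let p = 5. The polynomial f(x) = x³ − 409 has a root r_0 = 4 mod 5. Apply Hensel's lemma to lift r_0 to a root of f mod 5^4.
r_3 = 619 (mod 625)

Hensel: r_{i+1} = r_i − f(r_i)/f′(r_i) mod 5^{i+2}, where f′(x) = 3x². Iterate:
  r_0 = 4 (mod 5)
  r_1 = 19 (mod 25)
  r_2 = 119 (mod 125)
  r_3 = 619 (mod 625)
Final: r = 619 with f(r) ≡ 0 mod 5^4.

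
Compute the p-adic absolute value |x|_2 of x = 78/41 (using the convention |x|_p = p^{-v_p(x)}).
|78/41|_2 = 1/2

Step 1 — compute v_2(x) by factoring powers of 2 out of the numerator and denominator: v_2(78/41) = 1. Step 2 — apply |x|_p = p^{-v_p(x)} = 2^{-1} = 1/2.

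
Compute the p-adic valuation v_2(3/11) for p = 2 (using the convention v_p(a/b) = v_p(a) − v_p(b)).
v_2(3/11) = 0

Factor powers of 2 from the numerator and denominator of the reduced fraction: 3 = 2^0 · 3 and 11 = 2^0 · 11. Apply v_p(a/b) = v_p(a) − v_p(b): v_2(3/11) = 0 − 0 = 0.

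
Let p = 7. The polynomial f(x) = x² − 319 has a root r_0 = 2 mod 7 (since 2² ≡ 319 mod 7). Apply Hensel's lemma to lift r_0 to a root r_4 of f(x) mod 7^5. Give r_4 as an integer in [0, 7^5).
r_4 = 926 (mod 16807)

Hensel's recurrence: r_{i+1} = r_i − f(r_i)·(f′(r_i))^{-1} mod 7^{i+2}, with f′(x) = 2x. Iterate:
  r_0 = 2 (mod 7)
  r_1 = 44 (mod 49)
  r_2 = 240 (mod 343)
  r_3 = 926 (mod 2401)
  r_4 = 926 (mod 16807)
Final: r_4 = 926, and one checks f(r_4) ≡ 0 mod 7^5.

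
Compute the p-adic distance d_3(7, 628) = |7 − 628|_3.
d_3(7, 628) = 1/27

Step 1 — x − y = 7 − 628 = -621. Step 2 — v_3(-621) = 3 (factor: -621 = −(3^3 · 23); the sign does not affect v_p). Step 3 — |x − y|_3 = 3^{-3} = 1/27.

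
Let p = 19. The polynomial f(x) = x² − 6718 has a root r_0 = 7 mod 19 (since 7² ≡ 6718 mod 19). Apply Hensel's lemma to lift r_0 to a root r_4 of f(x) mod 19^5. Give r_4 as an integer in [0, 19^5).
r_4 = 1284483 (mod 2476099)

Hensel's recurrence: r_{i+1} = r_i − f(r_i)·(f′(r_i))^{-1} mod 19^{i+2}, with f′(x) = 2x. Iterate:
  r_0 = 7 (mod 19)
  r_1 = 45 (mod 361)
  r_2 = 1850 (mod 6859)
  r_3 = 111594 (mod 130321)
  r_4 = 1284483 (mod 2476099)
Final: r_4 = 1284483, and one checks f(r_4) ≡ 0 mod 19^5.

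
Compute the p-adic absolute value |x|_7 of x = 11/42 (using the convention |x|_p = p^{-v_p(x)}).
|11/42|_7 = 7

Step 1 — compute v_7(x) by factoring powers of 7 out of the numerator and denominator: v_7(11/42) = -1. Step 2 — apply |x|_p = p^{-v_p(x)} = 7^{1} = 7.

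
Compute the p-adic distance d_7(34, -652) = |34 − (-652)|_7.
d_7(34, -652) = 1/343

Step 1 — x − y = 34 − (-652) = 686. Step 2 — v_7(686) = 3 (factor: 686 = (7^3 · 2); the sign does not affect v_p). Step 3 — |x − y|_7 = 7^{-3} = 1/343.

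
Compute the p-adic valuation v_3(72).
v_3(72) = 2

v_3(n) is the largest exponent k such that 3^k divides n. Factor out: 72 = 3^2 · 8. (Sign doesn't affect v_p.) So v_3(72) = 2.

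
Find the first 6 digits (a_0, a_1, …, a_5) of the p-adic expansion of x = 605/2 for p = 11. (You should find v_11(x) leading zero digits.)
(a_0, …, a_5) = (0, 0, 8, 5, 5, 5)

v_11(605/2) = 2, so a_0 = ... = a_1 = 0. Factor out: x = 11^2 · u with u = 5/2 a unit in ℤ_11. Expand u iteratively via a_{v+i} = u_i mod 11, u_{i+1} = (u_i − a_{v+i})/11:
  u_0 = 5/2;  a_2 = 8;  u_1 = (u_0 − 8)/11 = -1/2
  u_1 = -1/2;  a_3 = 5;  u_2 = (u_1 − 5)/11 = -1/2
  u_2 = -1/2;  a_4 = 5;  u_3 = (u_2 − 5)/11 = -1/2
  u_3 = -1/2;  a_5 = 5;  u_4 = (u_3 − 5)/11 = -1/2
Digits: (0, 0, 8, 5, 5, 5).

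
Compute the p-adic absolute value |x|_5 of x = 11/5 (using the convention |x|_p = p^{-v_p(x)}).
|11/5|_5 = 5

Step 1 — compute v_5(x) by factoring powers of 5 out of the numerator and denominator: v_5(11/5) = -1. Step 2 — apply |x|_p = p^{-v_p(x)} = 5^{1} = 5.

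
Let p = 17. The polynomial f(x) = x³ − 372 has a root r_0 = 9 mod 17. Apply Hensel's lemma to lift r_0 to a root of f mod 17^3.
r_2 = 4735 (mod 4913)

Hensel: r_{i+1} = r_i − f(r_i)/f′(r_i) mod 17^{i+2}, where f′(x) = 3x². Iterate:
  r_0 = 9 (mod 17)
  r_1 = 111 (mod 289)
  r_2 = 4735 (mod 4913)
Final: r = 4735 with f(r) ≡ 0 mod 17^3.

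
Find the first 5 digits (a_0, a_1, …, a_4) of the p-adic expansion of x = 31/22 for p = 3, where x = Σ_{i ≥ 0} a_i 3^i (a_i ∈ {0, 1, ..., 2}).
(a_0, …, a_4) = (1, 0, 1, 2, 1)

v_3(31/22) = 0 (numerator and denominator both coprime to 3), so x ∈ ℤ_3^×. Compute digits iteratively via a_i = x_i mod 3, x_{i+1} = (x_i − a_i)/3, with x_0 = x:
  x_0 = 31/22;  a_0 = 1;  x_1 = (x_0 − 1)/3 = 3/22
  x_1 = 3/22;  a_1 = 0;  x_2 = (x_1 − 0)/3 = 1/22
  x_2 = 1/22;  a_2 = 1;  x_3 = (x_2 − 1)/3 = -7/22
  x_3 = -7/22;  a_3 = 2;  x_4 = (x_3 − 2)/3 = -17/22
  x_4 = -17/22;  a_4 = 1;  x_5 = (x_4 − 1)/3 = -13/22
Digits: (1, 0, 1, 2, 1).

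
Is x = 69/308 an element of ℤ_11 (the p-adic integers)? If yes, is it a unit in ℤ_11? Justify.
x ∉ ℤ_11 (v_11(x) = -1 < 0)

ℤ_11 = {x ∈ ℚ_11 : v_11(x) ≥ 0} and ℤ_11^× = {x ∈ ℤ_11 : v_11(x) = 0}. Here v_11(69/308) = v_11(num) − v_11(den) = -1; compare against these criteria.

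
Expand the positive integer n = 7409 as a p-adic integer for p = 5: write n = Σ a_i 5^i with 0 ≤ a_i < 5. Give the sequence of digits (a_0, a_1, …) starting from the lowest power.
(a_0, a_1, …) = (4, 1, 1, 4, 1, 2)

Repeated division by 5 gives the digits low-to-high: 7409 = 4 + 1·5^1 + 1·5^2 + 4·5^3 + 1·5^4 + 2·5^5. Digit sequence: (4, 1, 1, 4, 1, 2).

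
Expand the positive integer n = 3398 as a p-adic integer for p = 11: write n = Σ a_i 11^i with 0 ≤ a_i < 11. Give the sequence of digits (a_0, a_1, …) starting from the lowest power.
(a_0, a_1, …) = (10, 0, 6, 2)

Repeated division by 11 gives the digits low-to-high: 3398 = 10 + 6·11^2 + 2·11^3. Digit sequence: (10, 0, 6, 2).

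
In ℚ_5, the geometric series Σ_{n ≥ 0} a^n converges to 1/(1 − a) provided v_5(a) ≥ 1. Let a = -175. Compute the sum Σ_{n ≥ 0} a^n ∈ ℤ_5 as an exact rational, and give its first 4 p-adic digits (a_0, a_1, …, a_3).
Σ a^n = 1/(1 − a) = 1/176;  first 4 digits = (1, 0, 3, 3)

v_5(a) = 2 ≥ 1, so the series converges in ℤ_5 to 1/(1 − a) = 1/(1 − (-175)) = 1/176. Expand this rational in ℤ_5: compute digits iteratively via d_i = x_i mod 5, x_{i+1} = (x_i − d_i)/5. The first 4 digits are (1, 0, 3, 3).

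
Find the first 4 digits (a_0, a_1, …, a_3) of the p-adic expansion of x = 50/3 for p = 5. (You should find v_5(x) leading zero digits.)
(a_0, …, a_3) = (0, 0, 4, 1)

v_5(50/3) = 2, so a_0 = ... = a_1 = 0. Factor out: x = 5^2 · u with u = 2/3 a unit in ℤ_5. Expand u iteratively via a_{v+i} = u_i mod 5, u_{i+1} = (u_i − a_{v+i})/5:
  u_0 = 2/3;  a_2 = 4;  u_1 = (u_0 − 4)/5 = -2/3
  u_1 = -2/3;  a_3 = 1;  u_2 = (u_1 − 1)/5 = -1/3
Digits: (0, 0, 4, 1).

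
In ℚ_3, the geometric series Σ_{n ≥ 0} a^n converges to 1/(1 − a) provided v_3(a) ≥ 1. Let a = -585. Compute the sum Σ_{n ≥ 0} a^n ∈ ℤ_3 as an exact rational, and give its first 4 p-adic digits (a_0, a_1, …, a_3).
Σ a^n = 1/(1 − a) = 1/586;  first 4 digits = (1, 0, 1, 2)

v_3(a) = 2 ≥ 1, so the series converges in ℤ_3 to 1/(1 − a) = 1/(1 − (-585)) = 1/586. Expand this rational in ℤ_3: compute digits iteratively via d_i = x_i mod 3, x_{i+1} = (x_i − d_i)/3. The first 4 digits are (1, 0, 1, 2).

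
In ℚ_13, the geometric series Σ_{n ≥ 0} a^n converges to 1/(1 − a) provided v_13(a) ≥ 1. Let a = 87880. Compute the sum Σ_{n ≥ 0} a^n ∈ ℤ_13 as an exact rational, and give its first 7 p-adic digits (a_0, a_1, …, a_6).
Σ a^n = 1/(1 − a) = -1/87879;  first 7 digits = (1, 0, 0, 1, 3, 0, 1)

v_13(a) = 3 ≥ 1, so the series converges in ℤ_13 to 1/(1 − a) = 1/(1 − 87880) = -1/87879. Expand this rational in ℤ_13: compute digits iteratively via d_i = x_i mod 13, x_{i+1} = (x_i − d_i)/13. The first 7 digits are (1, 0, 0, 1, 3, 0, 1).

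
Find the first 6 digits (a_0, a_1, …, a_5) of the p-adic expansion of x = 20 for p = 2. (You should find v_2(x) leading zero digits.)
(a_0, …, a_5) = (0, 0, 1, 0, 1, 0)

v_2(20) = 2, so a_0 = ... = a_1 = 0. Factor out: x = 2^2 · u with u = 5 a unit in ℤ_2. Expand u iteratively via a_{v+i} = u_i mod 2, u_{i+1} = (u_i − a_{v+i})/2:
  u_0 = 5;  a_2 = 1;  u_1 = (u_0 − 1)/2 = 2
  u_1 = 2;  a_3 = 0;  u_2 = (u_1 − 0)/2 = 1
  u_2 = 1;  a_4 = 1;  u_3 = (u_2 − 1)/2 = 0
  u_3 = 0;  a_5 = 0;  u_4 = (u_3 − 0)/2 = 0
Digits: (0, 0, 1, 0, 1, 0).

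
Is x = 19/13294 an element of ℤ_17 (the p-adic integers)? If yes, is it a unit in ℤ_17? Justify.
x ∉ ℤ_17 (v_17(x) = -2 < 0)

ℤ_17 = {x ∈ ℚ_17 : v_17(x) ≥ 0} and ℤ_17^× = {x ∈ ℤ_17 : v_17(x) = 0}. Here v_17(19/13294) = v_17(num) − v_17(den) = -2; compare against these criteria.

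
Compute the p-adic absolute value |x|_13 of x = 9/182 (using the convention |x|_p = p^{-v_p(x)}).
|9/182|_13 = 13

Step 1 — compute v_13(x) by factoring powers of 13 out of the numerator and denominator: v_13(9/182) = -1. Step 2 — apply |x|_p = p^{-v_p(x)} = 13^{1} = 13.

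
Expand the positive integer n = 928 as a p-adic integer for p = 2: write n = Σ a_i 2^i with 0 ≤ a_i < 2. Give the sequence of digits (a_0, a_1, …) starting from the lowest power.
(a_0, a_1, …) = (0, 0, 0, 0, 0, 1, 0, 1, 1, 1)

Repeated division by 2 gives the digits low-to-high: 928 = 1·2^5 + 1·2^7 + 1·2^8 + 1·2^9. Digit sequence: (0, 0, 0, 0, 0, 1, 0, 1, 1, 1).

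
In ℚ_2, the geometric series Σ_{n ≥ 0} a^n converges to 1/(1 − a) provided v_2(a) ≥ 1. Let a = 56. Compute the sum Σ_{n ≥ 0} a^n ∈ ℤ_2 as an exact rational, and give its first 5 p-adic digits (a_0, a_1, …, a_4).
Σ a^n = 1/(1 − a) = -1/55;  first 5 digits = (1, 0, 0, 1, 1)

v_2(a) = 3 ≥ 1, so the series converges in ℤ_2 to 1/(1 − a) = 1/(1 − 56) = -1/55. Expand this rational in ℤ_2: compute digits iteratively via d_i = x_i mod 2, x_{i+1} = (x_i − d_i)/2. The first 5 digits are (1, 0, 0, 1, 1).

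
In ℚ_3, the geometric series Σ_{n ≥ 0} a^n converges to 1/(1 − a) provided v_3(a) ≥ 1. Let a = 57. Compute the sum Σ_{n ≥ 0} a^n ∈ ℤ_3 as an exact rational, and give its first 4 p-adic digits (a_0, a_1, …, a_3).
Σ a^n = 1/(1 − a) = -1/56;  first 4 digits = (1, 1, 1, 0)

v_3(a) = 1 ≥ 1, so the series converges in ℤ_3 to 1/(1 − a) = 1/(1 − 57) = -1/56. Expand this rational in ℤ_3: compute digits iteratively via d_i = x_i mod 3, x_{i+1} = (x_i − d_i)/3. The first 4 digits are (1, 1, 1, 0).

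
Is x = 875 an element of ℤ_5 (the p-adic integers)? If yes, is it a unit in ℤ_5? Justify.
x ∈ ℤ_5 but not a unit; v_5(x) = 3 > 0

ℤ_5 = {x ∈ ℚ_5 : v_5(x) ≥ 0} and ℤ_5^× = {x ∈ ℤ_5 : v_5(x) = 0}. Here v_5(875) = v_5(num) − v_5(den) = 3; compare against these criteria.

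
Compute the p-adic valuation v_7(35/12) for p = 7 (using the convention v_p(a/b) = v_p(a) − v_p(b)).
v_7(35/12) = 1

Factor powers of 7 from the numerator and denominator of the reduced fraction: 35 = 7^1 · 5 and 12 = 7^0 · 12. Apply v_p(a/b) = v_p(a) − v_p(b): v_7(35/12) = 1 − 0 = 1.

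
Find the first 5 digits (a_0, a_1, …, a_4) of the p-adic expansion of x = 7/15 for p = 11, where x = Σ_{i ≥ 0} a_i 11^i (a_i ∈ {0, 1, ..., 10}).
(a_0, …, a_4) = (10, 5, 9, 5, 9)

v_11(7/15) = 0 (numerator and denominator both coprime to 11), so x ∈ ℤ_11^×. Compute digits iteratively via a_i = x_i mod 11, x_{i+1} = (x_i − a_i)/11, with x_0 = x:
  x_0 = 7/15;  a_0 = 10;  x_1 = (x_0 − 10)/11 = -13/15
  x_1 = -13/15;  a_1 = 5;  x_2 = (x_1 − 5)/11 = -8/15
  x_2 = -8/15;  a_2 = 9;  x_3 = (x_2 − 9)/11 = -13/15
  x_3 = -13/15;  a_3 = 5;  x_4 = (x_3 − 5)/11 = -8/15
  x_4 = -8/15;  a_4 = 9;  x_5 = (x_4 − 9)/11 = -13/15
Digits: (10, 5, 9, 5, 9).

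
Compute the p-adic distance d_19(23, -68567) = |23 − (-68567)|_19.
d_19(23, -68567) = 1/6859

Step 1 — x − y = 23 − (-68567) = 68590. Step 2 — v_19(68590) = 3 (factor: 68590 = (19^3 · 10); the sign does not affect v_p). Step 3 — |x − y|_19 = 19^{-3} = 1/6859.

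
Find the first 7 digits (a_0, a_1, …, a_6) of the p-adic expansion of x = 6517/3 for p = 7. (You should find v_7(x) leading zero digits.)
(a_0, …, a_6) = (0, 0, 0, 4, 5, 4, 4)

v_7(6517/3) = 3, so a_0 = ... = a_2 = 0. Factor out: x = 7^3 · u with u = 19/3 a unit in ℤ_7. Expand u iteratively via a_{v+i} = u_i mod 7, u_{i+1} = (u_i − a_{v+i})/7:
  u_0 = 19/3;  a_3 = 4;  u_1 = (u_0 − 4)/7 = 1/3
  u_1 = 1/3;  a_4 = 5;  u_2 = (u_1 − 5)/7 = -2/3
  u_2 = -2/3;  a_5 = 4;  u_3 = (u_2 − 4)/7 = -2/3
  u_3 = -2/3;  a_6 = 4;  u_4 = (u_3 − 4)/7 = -2/3
Digits: (0, 0, 0, 4, 5, 4, 4).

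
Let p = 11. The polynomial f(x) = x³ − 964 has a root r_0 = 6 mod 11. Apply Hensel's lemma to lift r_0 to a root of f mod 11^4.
r_3 = 4109 (mod 14641)

Hensel: r_{i+1} = r_i − f(r_i)/f′(r_i) mod 11^{i+2}, where f′(x) = 3x². Iterate:
  r_0 = 6 (mod 11)
  r_1 = 116 (mod 121)
  r_2 = 116 (mod 1331)
  r_3 = 4109 (mod 14641)
Final: r = 4109 with f(r) ≡ 0 mod 11^4.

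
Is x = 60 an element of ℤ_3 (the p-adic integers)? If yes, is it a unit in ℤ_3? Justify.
x ∈ ℤ_3 but not a unit; v_3(x) = 1 > 0

ℤ_3 = {x ∈ ℚ_3 : v_3(x) ≥ 0} and ℤ_3^× = {x ∈ ℤ_3 : v_3(x) = 0}. Here v_3(60) = v_3(num) − v_3(den) = 1; compare against these criteria.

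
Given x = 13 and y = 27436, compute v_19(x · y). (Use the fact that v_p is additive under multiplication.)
v_19(356668) = 3

v_p(x) = 0 (factor: 13 = 19^0 · 13); v_p(y) = 3 (factor: 27436 = 19^3 · 4). Additivity: v_p(xy) = v_p(x) + v_p(y) = 0 + 3 = 3. (Direct check: xy = 356668 = 19^3 · (52).)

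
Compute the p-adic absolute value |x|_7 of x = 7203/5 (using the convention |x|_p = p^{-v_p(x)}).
|7203/5|_7 = 1/2401

Step 1 — compute v_7(x) by factoring powers of 7 out of the numerator and denominator: v_7(7203/5) = 4. Step 2 — apply |x|_p = p^{-v_p(x)} = 7^{-4} = 1/2401.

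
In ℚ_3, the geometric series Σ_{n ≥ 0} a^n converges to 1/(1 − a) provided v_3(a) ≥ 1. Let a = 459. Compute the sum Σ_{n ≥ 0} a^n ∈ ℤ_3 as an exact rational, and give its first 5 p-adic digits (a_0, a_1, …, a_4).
Σ a^n = 1/(1 − a) = -1/458;  first 5 digits = (1, 0, 0, 2, 2)

v_3(a) = 3 ≥ 1, so the series converges in ℤ_3 to 1/(1 − a) = 1/(1 − 459) = -1/458. Expand this rational in ℤ_3: compute digits iteratively via d_i = x_i mod 3, x_{i+1} = (x_i − d_i)/3. The first 5 digits are (1, 0, 0, 2, 2).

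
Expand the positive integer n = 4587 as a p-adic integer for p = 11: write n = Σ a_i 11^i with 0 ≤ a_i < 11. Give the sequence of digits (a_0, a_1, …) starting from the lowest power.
(a_0, a_1, …) = (0, 10, 4, 3)

Repeated division by 11 gives the digits low-to-high: 4587 = 10·11^1 + 4·11^2 + 3·11^3. Digit sequence: (0, 10, 4, 3).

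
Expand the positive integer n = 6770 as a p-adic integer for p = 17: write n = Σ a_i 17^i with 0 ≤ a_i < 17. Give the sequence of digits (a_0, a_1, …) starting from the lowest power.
(a_0, a_1, …) = (4, 7, 6, 1)

Repeated division by 17 gives the digits low-to-high: 6770 = 4 + 7·17^1 + 6·17^2 + 1·17^3. Digit sequence: (4, 7, 6, 1).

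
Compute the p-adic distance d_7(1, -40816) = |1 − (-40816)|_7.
d_7(1, -40816) = 1/2401

Step 1 — x − y = 1 − (-40816) = 40817. Step 2 — v_7(40817) = 4 (factor: 40817 = (7^4 · 17); the sign does not affect v_p). Step 3 — |x − y|_7 = 7^{-4} = 1/2401.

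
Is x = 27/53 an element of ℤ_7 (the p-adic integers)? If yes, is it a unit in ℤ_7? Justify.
x ∈ ℤ_7^× (unit); v_7(x) = 0

ℤ_7 = {x ∈ ℚ_7 : v_7(x) ≥ 0} and ℤ_7^× = {x ∈ ℤ_7 : v_7(x) = 0}. Here v_7(27/53) = v_7(num) − v_7(den) = 0; compare against these criteria.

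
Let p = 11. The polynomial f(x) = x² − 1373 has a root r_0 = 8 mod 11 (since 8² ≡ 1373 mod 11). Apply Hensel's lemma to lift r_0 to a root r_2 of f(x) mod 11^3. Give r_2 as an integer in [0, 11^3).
r_2 = 52 (mod 1331)

Hensel's recurrence: r_{i+1} = r_i − f(r_i)·(f′(r_i))^{-1} mod 11^{i+2}, with f′(x) = 2x. Iterate:
  r_0 = 8 (mod 11)
  r_1 = 52 (mod 121)
  r_2 = 52 (mod 1331)
Final: r_2 = 52, and one checks f(r_2) ≡ 0 mod 11^3.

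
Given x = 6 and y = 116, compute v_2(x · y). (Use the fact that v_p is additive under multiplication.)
v_2(696) = 3

v_p(x) = 1 (factor: 6 = 2^1 · 3); v_p(y) = 2 (factor: 116 = 2^2 · 29). Additivity: v_p(xy) = v_p(x) + v_p(y) = 1 + 2 = 3. (Direct check: xy = 696 = 2^3 · (87).)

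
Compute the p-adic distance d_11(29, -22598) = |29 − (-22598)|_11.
d_11(29, -22598) = 1/1331

Step 1 — x − y = 29 − (-22598) = 22627. Step 2 — v_11(22627) = 3 (factor: 22627 = (11^3 · 17); the sign does not affect v_p). Step 3 — |x − y|_11 = 11^{-3} = 1/1331.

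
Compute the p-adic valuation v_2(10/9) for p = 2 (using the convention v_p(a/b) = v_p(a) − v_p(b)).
v_2(10/9) = 1

Factor powers of 2 from the numerator and denominator of the reduced fraction: 10 = 2^1 · 5 and 9 = 2^0 · 9. Apply v_p(a/b) = v_p(a) − v_p(b): v_2(10/9) = 1 − 0 = 1.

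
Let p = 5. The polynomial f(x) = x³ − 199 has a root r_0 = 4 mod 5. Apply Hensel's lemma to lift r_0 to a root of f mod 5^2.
r_1 = 24 (mod 25)

Hensel: r_{i+1} = r_i − f(r_i)/f′(r_i) mod 5^{i+2}, where f′(x) = 3x². Iterate:
  r_0 = 4 (mod 5)
  r_1 = 24 (mod 25)
Final: r = 24 with f(r) ≡ 0 mod 5^2.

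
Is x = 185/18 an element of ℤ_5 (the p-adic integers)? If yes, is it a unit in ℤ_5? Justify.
x ∈ ℤ_5 but not a unit; v_5(x) = 1 > 0

ℤ_5 = {x ∈ ℚ_5 : v_5(x) ≥ 0} and ℤ_5^× = {x ∈ ℤ_5 : v_5(x) = 0}. Here v_5(185/18) = v_5(num) − v_5(den) = 1; compare against these criteria.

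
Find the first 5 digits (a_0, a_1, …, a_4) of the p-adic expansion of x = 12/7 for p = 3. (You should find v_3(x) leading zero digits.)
(a_0, …, a_4) = (0, 1, 2, 1, 2)

v_3(12/7) = 1, so a_0 = ... = a_0 = 0. Factor out: x = 3^1 · u with u = 4/7 a unit in ℤ_3. Expand u iteratively via a_{v+i} = u_i mod 3, u_{i+1} = (u_i − a_{v+i})/3:
  u_0 = 4/7;  a_1 = 1;  u_1 = (u_0 − 1)/3 = -1/7
  u_1 = -1/7;  a_2 = 2;  u_2 = (u_1 − 2)/3 = -5/7
  u_2 = -5/7;  a_3 = 1;  u_3 = (u_2 − 1)/3 = -4/7
  u_3 = -4/7;  a_4 = 2;  u_4 = (u_3 − 2)/3 = -6/7
Digits: (0, 1, 2, 1, 2).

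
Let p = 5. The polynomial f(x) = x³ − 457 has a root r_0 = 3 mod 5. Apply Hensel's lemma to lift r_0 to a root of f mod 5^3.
r_2 = 18 (mod 125)

Hensel: r_{i+1} = r_i − f(r_i)/f′(r_i) mod 5^{i+2}, where f′(x) = 3x². Iterate:
  r_0 = 3 (mod 5)
  r_1 = 18 (mod 25)
  r_2 = 18 (mod 125)
Final: r = 18 with f(r) ≡ 0 mod 5^3.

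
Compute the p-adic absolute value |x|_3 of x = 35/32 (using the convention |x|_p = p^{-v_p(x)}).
|35/32|_3 = 1

Step 1 — compute v_3(x) by factoring powers of 3 out of the numerator and denominator: v_3(35/32) = 0. Step 2 — apply |x|_p = p^{-v_p(x)} = 3^{0} = 1.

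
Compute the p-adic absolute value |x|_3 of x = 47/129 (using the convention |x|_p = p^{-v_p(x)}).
|47/129|_3 = 3

Step 1 — compute v_3(x) by factoring powers of 3 out of the numerator and denominator: v_3(47/129) = -1. Step 2 — apply |x|_p = p^{-v_p(x)} = 3^{1} = 3.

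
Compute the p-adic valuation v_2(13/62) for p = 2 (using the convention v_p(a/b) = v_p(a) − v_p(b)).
v_2(13/62) = -1

Factor powers of 2 from the numerator and denominator of the reduced fraction: 13 = 2^0 · 13 and 62 = 2^1 · 31. Apply v_p(a/b) = v_p(a) − v_p(b): v_2(13/62) = 0 − 1 = -1.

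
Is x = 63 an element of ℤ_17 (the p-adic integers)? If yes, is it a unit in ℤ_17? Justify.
x ∈ ℤ_17^× (unit); v_17(x) = 0

ℤ_17 = {x ∈ ℚ_17 : v_17(x) ≥ 0} and ℤ_17^× = {x ∈ ℤ_17 : v_17(x) = 0}. Here v_17(63) = v_17(num) − v_17(den) = 0; compare against these criteria.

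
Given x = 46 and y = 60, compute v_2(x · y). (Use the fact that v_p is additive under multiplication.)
v_2(2760) = 3

v_p(x) = 1 (factor: 46 = 2^1 · 23); v_p(y) = 2 (factor: 60 = 2^2 · 15). Additivity: v_p(xy) = v_p(x) + v_p(y) = 1 + 2 = 3. (Direct check: xy = 2760 = 2^3 · (345).)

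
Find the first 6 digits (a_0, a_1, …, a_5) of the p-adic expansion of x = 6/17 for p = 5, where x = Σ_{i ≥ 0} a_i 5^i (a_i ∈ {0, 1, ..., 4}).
(a_0, …, a_5) = (3, 3, 4, 2, 0, 4)

v_5(6/17) = 0 (numerator and denominator both coprime to 5), so x ∈ ℤ_5^×. Compute digits iteratively via a_i = x_i mod 5, x_{i+1} = (x_i − a_i)/5, with x_0 = x:
  x_0 = 6/17;  a_0 = 3;  x_1 = (x_0 − 3)/5 = -9/17
  x_1 = -9/17;  a_1 = 3;  x_2 = (x_1 − 3)/5 = -12/17
  x_2 = -12/17;  a_2 = 4;  x_3 = (x_2 − 4)/5 = -16/17
  x_3 = -16/17;  a_3 = 2;  x_4 = (x_3 − 2)/5 = -10/17
  x_4 = -10/17;  a_4 = 0;  x_5 = (x_4 − 0)/5 = -2/17
  x_5 = -2/17;  a_5 = 4;  x_6 = (x_5 − 4)/5 = -14/17
Digits: (3, 3, 4, 2, 0, 4).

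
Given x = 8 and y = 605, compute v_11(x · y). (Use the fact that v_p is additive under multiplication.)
v_11(4840) = 2

v_p(x) = 0 (factor: 8 = 11^0 · 8); v_p(y) = 2 (factor: 605 = 11^2 · 5). Additivity: v_p(xy) = v_p(x) + v_p(y) = 0 + 2 = 2. (Direct check: xy = 4840 = 11^2 · (40).)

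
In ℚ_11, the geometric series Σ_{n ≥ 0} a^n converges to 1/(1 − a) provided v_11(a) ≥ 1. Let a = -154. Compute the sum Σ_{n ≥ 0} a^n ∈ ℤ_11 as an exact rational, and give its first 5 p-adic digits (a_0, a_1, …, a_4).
Σ a^n = 1/(1 − a) = 1/155;  first 5 digits = (1, 8, 7, 1, 9)

v_11(a) = 1 ≥ 1, so the series converges in ℤ_11 to 1/(1 − a) = 1/(1 − (-154)) = 1/155. Expand this rational in ℤ_11: compute digits iteratively via d_i = x_i mod 11, x_{i+1} = (x_i − d_i)/11. The first 5 digits are (1, 8, 7, 1, 9).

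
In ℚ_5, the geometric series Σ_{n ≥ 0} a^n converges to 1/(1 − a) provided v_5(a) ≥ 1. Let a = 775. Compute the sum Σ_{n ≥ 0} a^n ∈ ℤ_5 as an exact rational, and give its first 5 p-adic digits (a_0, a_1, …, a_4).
Σ a^n = 1/(1 − a) = -1/774;  first 5 digits = (1, 0, 1, 1, 2)

v_5(a) = 2 ≥ 1, so the series converges in ℤ_5 to 1/(1 − a) = 1/(1 − 775) = -1/774. Expand this rational in ℤ_5: compute digits iteratively via d_i = x_i mod 5, x_{i+1} = (x_i − d_i)/5. The first 5 digits are (1, 0, 1, 1, 2).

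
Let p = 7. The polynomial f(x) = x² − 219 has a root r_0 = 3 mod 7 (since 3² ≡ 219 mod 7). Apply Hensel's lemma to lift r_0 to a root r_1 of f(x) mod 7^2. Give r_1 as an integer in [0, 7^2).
r_1 = 38 (mod 49)

Hensel's recurrence: r_{i+1} = r_i − f(r_i)·(f′(r_i))^{-1} mod 7^{i+2}, with f′(x) = 2x. Iterate:
  r_0 = 3 (mod 7)
  r_1 = 38 (mod 49)
Final: r_1 = 38, and one checks f(r_1) ≡ 0 mod 7^2.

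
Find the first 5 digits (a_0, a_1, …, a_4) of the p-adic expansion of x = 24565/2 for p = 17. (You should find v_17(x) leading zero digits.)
(a_0, …, a_4) = (0, 0, 0, 11, 8)

v_17(24565/2) = 3, so a_0 = ... = a_2 = 0. Factor out: x = 17^3 · u with u = 5/2 a unit in ℤ_17. Expand u iteratively via a_{v+i} = u_i mod 17, u_{i+1} = (u_i − a_{v+i})/17:
  u_0 = 5/2;  a_3 = 11;  u_1 = (u_0 − 11)/17 = -1/2
  u_1 = -1/2;  a_4 = 8;  u_2 = (u_1 − 8)/17 = -1/2
Digits: (0, 0, 0, 11, 8).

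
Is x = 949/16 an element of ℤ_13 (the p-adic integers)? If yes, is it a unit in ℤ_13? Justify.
x ∈ ℤ_13 but not a unit; v_13(x) = 1 > 0

ℤ_13 = {x ∈ ℚ_13 : v_13(x) ≥ 0} and ℤ_13^× = {x ∈ ℤ_13 : v_13(x) = 0}. Here v_13(949/16) = v_13(num) − v_13(den) = 1; compare against these criteria.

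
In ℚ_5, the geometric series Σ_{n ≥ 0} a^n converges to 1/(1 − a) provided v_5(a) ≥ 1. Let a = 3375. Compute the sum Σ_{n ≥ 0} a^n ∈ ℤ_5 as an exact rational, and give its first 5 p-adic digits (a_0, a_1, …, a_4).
Σ a^n = 1/(1 − a) = -1/3374;  first 5 digits = (1, 0, 0, 2, 0)

v_5(a) = 3 ≥ 1, so the series converges in ℤ_5 to 1/(1 − a) = 1/(1 − 3375) = -1/3374. Expand this rational in ℤ_5: compute digits iteratively via d_i = x_i mod 5, x_{i+1} = (x_i − d_i)/5. The first 5 digits are (1, 0, 0, 2, 0).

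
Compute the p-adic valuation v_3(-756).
v_3(-756) = 3

v_3(n) is the largest exponent k such that 3^k divides n. Factor out: -756 = -3^3 · 28. (Sign doesn't affect v_p.) So v_3(-756) = 3.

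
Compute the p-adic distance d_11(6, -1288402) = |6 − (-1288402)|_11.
d_11(6, -1288402) = 1/161051

Step 1 — x − y = 6 − (-1288402) = 1288408. Step 2 — v_11(1288408) = 5 (factor: 1288408 = (11^5 · 8); the sign does not affect v_p). Step 3 — |x − y|_11 = 11^{-5} = 1/161051.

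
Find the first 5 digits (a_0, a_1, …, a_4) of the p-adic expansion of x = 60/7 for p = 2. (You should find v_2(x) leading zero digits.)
(a_0, …, a_4) = (0, 0, 1, 0, 0)

v_2(60/7) = 2, so a_0 = ... = a_1 = 0. Factor out: x = 2^2 · u with u = 15/7 a unit in ℤ_2. Expand u iteratively via a_{v+i} = u_i mod 2, u_{i+1} = (u_i − a_{v+i})/2:
  u_0 = 15/7;  a_2 = 1;  u_1 = (u_0 − 1)/2 = 4/7
  u_1 = 4/7;  a_3 = 0;  u_2 = (u_1 − 0)/2 = 2/7
  u_2 = 2/7;  a_4 = 0;  u_3 = (u_2 − 0)/2 = 1/7
Digits: (0, 0, 1, 0, 0).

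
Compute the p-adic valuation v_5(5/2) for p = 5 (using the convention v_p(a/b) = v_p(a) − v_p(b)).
v_5(5/2) = 1

Factor powers of 5 from the numerator and denominator of the reduced fraction: 5 = 5^1 · 1 and 2 = 5^0 · 2. Apply v_p(a/b) = v_p(a) − v_p(b): v_5(5/2) = 1 − 0 = 1.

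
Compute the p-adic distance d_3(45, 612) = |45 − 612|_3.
d_3(45, 612) = 1/81

Step 1 — x − y = 45 − 612 = -567. Step 2 — v_3(-567) = 4 (factor: -567 = −(3^4 · 7); the sign does not affect v_p). Step 3 — |x − y|_3 = 3^{-4} = 1/81.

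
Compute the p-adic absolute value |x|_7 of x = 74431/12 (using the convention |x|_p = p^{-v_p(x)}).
|74431/12|_7 = 1/2401

Step 1 — compute v_7(x) by factoring powers of 7 out of the numerator and denominator: v_7(74431/12) = 4. Step 2 — apply |x|_p = p^{-v_p(x)} = 7^{-4} = 1/2401.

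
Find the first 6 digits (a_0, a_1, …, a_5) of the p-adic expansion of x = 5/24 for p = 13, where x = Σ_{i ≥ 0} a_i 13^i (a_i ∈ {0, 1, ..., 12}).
(a_0, …, a_5) = (4, 10, 3, 10, 3, 10)

v_13(5/24) = 0 (numerator and denominator both coprime to 13), so x ∈ ℤ_13^×. Compute digits iteratively via a_i = x_i mod 13, x_{i+1} = (x_i − a_i)/13, with x_0 = x:
  x_0 = 5/24;  a_0 = 4;  x_1 = (x_0 − 4)/13 = -7/24
  x_1 = -7/24;  a_1 = 10;  x_2 = (x_1 − 10)/13 = -19/24
  x_2 = -19/24;  a_2 = 3;  x_3 = (x_2 − 3)/13 = -7/24
  x_3 = -7/24;  a_3 = 10;  x_4 = (x_3 − 10)/13 = -19/24
  x_4 = -19/24;  a_4 = 3;  x_5 = (x_4 − 3)/13 = -7/24
  x_5 = -7/24;  a_5 = 10;  x_6 = (x_5 − 10)/13 = -19/24
Digits: (4, 10, 3, 10, 3, 10).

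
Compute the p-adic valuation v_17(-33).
v_17(-33) = 0

v_17(n) is the largest exponent k such that 17^k divides n. Factor out: -33 = -17^0 · 33. (Sign doesn't affect v_p.) So v_17(-33) = 0.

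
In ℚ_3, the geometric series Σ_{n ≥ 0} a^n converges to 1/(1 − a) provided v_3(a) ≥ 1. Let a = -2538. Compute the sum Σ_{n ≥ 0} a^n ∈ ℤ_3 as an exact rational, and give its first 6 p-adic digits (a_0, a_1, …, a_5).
Σ a^n = 1/(1 − a) = 1/2539;  first 6 digits = (1, 0, 0, 2, 1, 1)

v_3(a) = 3 ≥ 1, so the series converges in ℤ_3 to 1/(1 − a) = 1/(1 − (-2538)) = 1/2539. Expand this rational in ℤ_3: compute digits iteratively via d_i = x_i mod 3, x_{i+1} = (x_i − d_i)/3. The first 6 digits are (1, 0, 0, 2, 1, 1).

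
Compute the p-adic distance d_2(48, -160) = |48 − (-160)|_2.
d_2(48, -160) = 1/16

Step 1 — x − y = 48 − (-160) = 208. Step 2 — v_2(208) = 4 (factor: 208 = (2^4 · 13); the sign does not affect v_p). Step 3 — |x − y|_2 = 2^{-4} = 1/16.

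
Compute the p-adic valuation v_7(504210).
v_7(504210) = 5

v_7(n) is the largest exponent k such that 7^k divides n. Factor out: 504210 = 7^5 · 30. (Sign doesn't affect v_p.) So v_7(504210) = 5.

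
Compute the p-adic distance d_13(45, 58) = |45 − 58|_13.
d_13(45, 58) = 1/13

Step 1 — x − y = 45 − 58 = -13. Step 2 — v_13(-13) = 1 (factor: -13 = −(13^1 · 1); the sign does not affect v_p). Step 3 — |x − y|_13 = 13^{-1} = 1/13.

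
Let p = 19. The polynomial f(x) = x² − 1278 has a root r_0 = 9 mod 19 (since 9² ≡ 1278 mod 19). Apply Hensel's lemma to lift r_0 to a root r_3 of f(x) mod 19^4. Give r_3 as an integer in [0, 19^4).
r_3 = 57655 (mod 130321)

Hensel's recurrence: r_{i+1} = r_i − f(r_i)·(f′(r_i))^{-1} mod 19^{i+2}, with f′(x) = 2x. Iterate:
  r_0 = 9 (mod 19)
  r_1 = 256 (mod 361)
  r_2 = 2783 (mod 6859)
  r_3 = 57655 (mod 130321)
Final: r_3 = 57655, and one checks f(r_3) ≡ 0 mod 19^4.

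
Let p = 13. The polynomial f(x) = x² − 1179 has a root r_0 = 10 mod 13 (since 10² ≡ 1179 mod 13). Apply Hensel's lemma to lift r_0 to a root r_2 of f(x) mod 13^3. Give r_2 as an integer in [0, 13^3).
r_2 = 647 (mod 2197)

Hensel's recurrence: r_{i+1} = r_i − f(r_i)·(f′(r_i))^{-1} mod 13^{i+2}, with f′(x) = 2x. Iterate:
  r_0 = 10 (mod 13)
  r_1 = 140 (mod 169)
  r_2 = 647 (mod 2197)
Final: r_2 = 647, and one checks f(r_2) ≡ 0 mod 13^3.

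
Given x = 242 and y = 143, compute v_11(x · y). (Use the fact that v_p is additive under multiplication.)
v_11(34606) = 3

v_p(x) = 2 (factor: 242 = 11^2 · 2); v_p(y) = 1 (factor: 143 = 11^1 · 13). Additivity: v_p(xy) = v_p(x) + v_p(y) = 2 + 1 = 3. (Direct check: xy = 34606 = 11^3 · (26).)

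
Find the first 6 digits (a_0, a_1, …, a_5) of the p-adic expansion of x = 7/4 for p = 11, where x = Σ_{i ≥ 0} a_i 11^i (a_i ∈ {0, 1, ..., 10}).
(a_0, …, a_5) = (10, 2, 8, 2, 8, 2)

v_11(7/4) = 0 (numerator and denominator both coprime to 11), so x ∈ ℤ_11^×. Compute digits iteratively via a_i = x_i mod 11, x_{i+1} = (x_i − a_i)/11, with x_0 = x:
  x_0 = 7/4;  a_0 = 10;  x_1 = (x_0 − 10)/11 = -3/4
  x_1 = -3/4;  a_1 = 2;  x_2 = (x_1 − 2)/11 = -1/4
  x_2 = -1/4;  a_2 = 8;  x_3 = (x_2 − 8)/11 = -3/4
  x_3 = -3/4;  a_3 = 2;  x_4 = (x_3 − 2)/11 = -1/4
  x_4 = -1/4;  a_4 = 8;  x_5 = (x_4 − 8)/11 = -3/4
  x_5 = -3/4;  a_5 = 2;  x_6 = (x_5 − 2)/11 = -1/4
Digits: (10, 2, 8, 2, 8, 2).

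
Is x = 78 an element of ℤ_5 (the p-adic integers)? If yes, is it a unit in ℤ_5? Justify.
x ∈ ℤ_5^× (unit); v_5(x) = 0

ℤ_5 = {x ∈ ℚ_5 : v_5(x) ≥ 0} and ℤ_5^× = {x ∈ ℤ_5 : v_5(x) = 0}. Here v_5(78) = v_5(num) − v_5(den) = 0; compare against these criteria.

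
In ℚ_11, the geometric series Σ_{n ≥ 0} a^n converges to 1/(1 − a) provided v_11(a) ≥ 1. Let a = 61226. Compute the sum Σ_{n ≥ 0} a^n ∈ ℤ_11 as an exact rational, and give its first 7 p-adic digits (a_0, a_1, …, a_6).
Σ a^n = 1/(1 − a) = -1/61225;  first 7 digits = (1, 0, 0, 2, 4, 0, 4)

v_11(a) = 3 ≥ 1, so the series converges in ℤ_11 to 1/(1 − a) = 1/(1 − 61226) = -1/61225. Expand this rational in ℤ_11: compute digits iteratively via d_i = x_i mod 11, x_{i+1} = (x_i − d_i)/11. The first 7 digits are (1, 0, 0, 2, 4, 0, 4).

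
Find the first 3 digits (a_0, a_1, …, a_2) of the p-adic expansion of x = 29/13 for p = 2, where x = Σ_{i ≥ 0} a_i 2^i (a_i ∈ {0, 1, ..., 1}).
(a_0, …, a_2) = (1, 0, 0)

v_2(29/13) = 0 (numerator and denominator both coprime to 2), so x ∈ ℤ_2^×. Compute digits iteratively via a_i = x_i mod 2, x_{i+1} = (x_i − a_i)/2, with x_0 = x:
  x_0 = 29/13;  a_0 = 1;  x_1 = (x_0 − 1)/2 = 8/13
  x_1 = 8/13;  a_1 = 0;  x_2 = (x_1 − 0)/2 = 4/13
  x_2 = 4/13;  a_2 = 0;  x_3 = (x_2 − 0)/2 = 2/13
Digits: (1, 0, 0).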